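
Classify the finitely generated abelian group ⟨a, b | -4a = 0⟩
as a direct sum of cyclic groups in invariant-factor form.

rank_ℚ(R)=1; free=2−1=1
SNF(R) diag = [4] → torsion [4]

Answer: M ≅ ℤ^1 ⊕ ℤ/4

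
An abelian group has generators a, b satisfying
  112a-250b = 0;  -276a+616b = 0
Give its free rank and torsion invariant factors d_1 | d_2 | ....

rank_ℚ(R)=2; free=2−2=0
SNF(R) diag = [2, 4] → torsion [2, 4]

Answer: M ≅ ℤ/2 ⊕ ℤ/4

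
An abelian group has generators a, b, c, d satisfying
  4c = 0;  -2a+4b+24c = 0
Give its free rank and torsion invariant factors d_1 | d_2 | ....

Answer: M ≅ ℤ^2 ⊕ ℤ/2 ⊕ ℤ/4

Derivation:
rank_ℚ(R)=2; free=4−2=2
SNF(R) diag = [2, 4] → torsion [2, 4]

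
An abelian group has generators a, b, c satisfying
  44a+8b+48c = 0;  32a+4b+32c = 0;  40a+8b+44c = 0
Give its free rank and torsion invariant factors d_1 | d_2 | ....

rank_ℚ(R)=3; free=3−3=0
SNF(R) diag = [4, 4, 4] → torsion [4, 4, 4]

Answer: M ≅ ℤ/4 ⊕ ℤ/4 ⊕ ℤ/4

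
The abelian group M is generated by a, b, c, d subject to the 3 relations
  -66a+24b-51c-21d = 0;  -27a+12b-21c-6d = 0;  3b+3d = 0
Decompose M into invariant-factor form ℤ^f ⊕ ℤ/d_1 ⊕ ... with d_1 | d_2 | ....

Answer: M ≅ ℤ^1 ⊕ ℤ/3 ⊕ ℤ/3 ⊕ ℤ/3

Derivation:
rank_ℚ(R)=3; free=4−3=1
SNF(R) diag = [3, 3, 3] → torsion [3, 3, 3]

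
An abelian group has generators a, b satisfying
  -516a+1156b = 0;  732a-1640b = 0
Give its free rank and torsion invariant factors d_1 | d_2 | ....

rank_ℚ(R)=2; free=2−2=0
SNF(R) diag = [4, 12] → torsion [4, 12]

Answer: M ≅ ℤ/4 ⊕ ℤ/12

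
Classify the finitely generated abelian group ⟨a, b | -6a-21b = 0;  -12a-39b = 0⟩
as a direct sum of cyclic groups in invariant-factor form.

rank_ℚ(R)=2; free=2−2=0
SNF(R) diag = [3, 6] → torsion [3, 6]

Answer: M ≅ ℤ/3 ⊕ ℤ/6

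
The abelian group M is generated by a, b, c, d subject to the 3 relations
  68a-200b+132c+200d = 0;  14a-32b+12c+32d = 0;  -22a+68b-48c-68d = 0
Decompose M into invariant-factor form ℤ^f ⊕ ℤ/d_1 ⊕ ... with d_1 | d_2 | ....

Answer: M ≅ ℤ^1 ⊕ ℤ/2 ⊕ ℤ/4 ⊕ ℤ/12

Derivation:
rank_ℚ(R)=3; free=4−3=1
SNF(R) diag = [2, 4, 12] → torsion [2, 4, 12]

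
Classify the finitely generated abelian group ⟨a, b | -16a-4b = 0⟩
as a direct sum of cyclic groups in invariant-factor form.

Answer: M ≅ ℤ^1 ⊕ ℤ/4

Derivation:
rank_ℚ(R)=1; free=2−1=1
SNF(R) diag = [4] → torsion [4]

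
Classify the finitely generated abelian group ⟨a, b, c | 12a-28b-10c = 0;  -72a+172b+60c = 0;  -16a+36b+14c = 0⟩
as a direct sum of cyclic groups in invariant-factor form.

Answer: M ≅ ℤ/2 ⊕ ℤ/4 ⊕ ℤ/4

Derivation:
rank_ℚ(R)=3; free=3−3=0
SNF(R) diag = [2, 4, 4] → torsion [2, 4, 4]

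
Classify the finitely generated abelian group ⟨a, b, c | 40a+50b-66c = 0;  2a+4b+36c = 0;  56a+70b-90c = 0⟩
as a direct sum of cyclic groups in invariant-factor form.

rank_ℚ(R)=3; free=3−3=0
SNF(R) diag = [2, 6, 12] → torsion [2, 6, 12]

Answer: M ≅ ℤ/2 ⊕ ℤ/6 ⊕ ℤ/12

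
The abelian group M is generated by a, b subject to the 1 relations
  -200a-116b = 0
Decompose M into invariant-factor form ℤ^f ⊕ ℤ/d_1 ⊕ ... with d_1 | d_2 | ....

Answer: M ≅ ℤ^1 ⊕ ℤ/4

Derivation:
rank_ℚ(R)=1; free=2−1=1
SNF(R) diag = [4] → torsion [4]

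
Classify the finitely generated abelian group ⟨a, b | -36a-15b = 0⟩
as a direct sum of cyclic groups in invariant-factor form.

rank_ℚ(R)=1; free=2−1=1
SNF(R) diag = [3] → torsion [3]

Answer: M ≅ ℤ^1 ⊕ ℤ/3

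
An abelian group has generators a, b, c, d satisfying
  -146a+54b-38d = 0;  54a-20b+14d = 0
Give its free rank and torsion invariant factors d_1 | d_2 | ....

Answer: M ≅ ℤ^2 ⊕ ℤ/2 ⊕ ℤ/2

Derivation:
rank_ℚ(R)=2; free=4−2=2
SNF(R) diag = [2, 2] → torsion [2, 2]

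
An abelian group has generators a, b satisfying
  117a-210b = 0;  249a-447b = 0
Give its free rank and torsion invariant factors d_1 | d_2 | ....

rank_ℚ(R)=2; free=2−2=0
SNF(R) diag = [3, 3] → torsion [3, 3]

Answer: M ≅ ℤ/3 ⊕ ℤ/3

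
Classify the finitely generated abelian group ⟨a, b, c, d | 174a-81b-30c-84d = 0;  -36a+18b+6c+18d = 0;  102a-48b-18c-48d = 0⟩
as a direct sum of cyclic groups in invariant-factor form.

Answer: M ≅ ℤ^1 ⊕ ℤ/3 ⊕ ℤ/6 ⊕ ℤ/6

Derivation:
rank_ℚ(R)=3; free=4−3=1
SNF(R) diag = [3, 6, 6] → torsion [3, 6, 6]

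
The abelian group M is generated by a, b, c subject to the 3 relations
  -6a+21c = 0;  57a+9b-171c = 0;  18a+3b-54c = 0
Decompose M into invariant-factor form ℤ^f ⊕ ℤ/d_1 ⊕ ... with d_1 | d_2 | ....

Answer: M ≅ ℤ/3 ⊕ ℤ/3 ⊕ ℤ/3

Derivation:
rank_ℚ(R)=3; free=3−3=0
SNF(R) diag = [3, 3, 3] → torsion [3, 3, 3]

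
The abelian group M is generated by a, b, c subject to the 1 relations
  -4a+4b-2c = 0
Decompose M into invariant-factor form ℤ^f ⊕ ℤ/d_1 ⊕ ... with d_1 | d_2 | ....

rank_ℚ(R)=1; free=3−1=2
SNF(R) diag = [2] → torsion [2]

Answer: M ≅ ℤ^2 ⊕ ℤ/2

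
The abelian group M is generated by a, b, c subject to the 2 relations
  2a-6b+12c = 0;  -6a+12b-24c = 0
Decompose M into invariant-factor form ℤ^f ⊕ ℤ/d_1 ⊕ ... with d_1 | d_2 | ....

Answer: M ≅ ℤ^1 ⊕ ℤ/2 ⊕ ℤ/6

Derivation:
rank_ℚ(R)=2; free=3−2=1
SNF(R) diag = [2, 6] → torsion [2, 6]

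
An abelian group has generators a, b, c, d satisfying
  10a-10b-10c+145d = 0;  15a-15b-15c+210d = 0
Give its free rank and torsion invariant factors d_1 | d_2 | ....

Answer: M ≅ ℤ^2 ⊕ ℤ/5 ⊕ ℤ/15

Derivation:
rank_ℚ(R)=2; free=4−2=2
SNF(R) diag = [5, 15] → torsion [5, 15]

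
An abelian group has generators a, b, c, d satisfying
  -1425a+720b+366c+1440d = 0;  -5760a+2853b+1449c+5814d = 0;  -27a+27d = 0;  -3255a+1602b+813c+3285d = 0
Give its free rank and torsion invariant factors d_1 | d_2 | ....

rank_ℚ(R)=4; free=4−4=0
SNF(R) diag = [3, 9, 27, 81] → torsion [3, 9, 27, 81]

Answer: M ≅ ℤ/3 ⊕ ℤ/9 ⊕ ℤ/27 ⊕ ℤ/81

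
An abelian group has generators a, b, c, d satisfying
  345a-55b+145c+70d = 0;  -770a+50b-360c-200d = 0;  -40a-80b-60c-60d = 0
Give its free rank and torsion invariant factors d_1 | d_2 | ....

rank_ℚ(R)=3; free=4−3=1
SNF(R) diag = [5, 10, 20] → torsion [5, 10, 20]

Answer: M ≅ ℤ^1 ⊕ ℤ/5 ⊕ ℤ/10 ⊕ ℤ/20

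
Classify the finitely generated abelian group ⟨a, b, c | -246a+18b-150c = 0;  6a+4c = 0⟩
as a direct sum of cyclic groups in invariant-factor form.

rank_ℚ(R)=2; free=3−2=1
SNF(R) diag = [2, 6] → torsion [2, 6]

Answer: M ≅ ℤ^1 ⊕ ℤ/2 ⊕ ℤ/6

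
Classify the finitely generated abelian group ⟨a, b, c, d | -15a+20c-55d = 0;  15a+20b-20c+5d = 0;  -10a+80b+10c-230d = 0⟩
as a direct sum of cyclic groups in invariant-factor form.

Answer: M ≅ ℤ^1 ⊕ ℤ/5 ⊕ ℤ/10 ⊕ ℤ/10

Derivation:
rank_ℚ(R)=3; free=4−3=1
SNF(R) diag = [5, 10, 10] → torsion [5, 10, 10]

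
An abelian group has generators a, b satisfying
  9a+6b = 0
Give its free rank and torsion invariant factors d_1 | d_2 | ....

rank_ℚ(R)=1; free=2−1=1
SNF(R) diag = [3] → torsion [3]

Answer: M ≅ ℤ^1 ⊕ ℤ/3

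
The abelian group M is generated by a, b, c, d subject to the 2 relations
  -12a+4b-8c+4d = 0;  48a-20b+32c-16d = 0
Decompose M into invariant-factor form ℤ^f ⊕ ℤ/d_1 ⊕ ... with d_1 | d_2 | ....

Answer: M ≅ ℤ^2 ⊕ ℤ/4 ⊕ ℤ/4

Derivation:
rank_ℚ(R)=2; free=4−2=2
SNF(R) diag = [4, 4] → torsion [4, 4]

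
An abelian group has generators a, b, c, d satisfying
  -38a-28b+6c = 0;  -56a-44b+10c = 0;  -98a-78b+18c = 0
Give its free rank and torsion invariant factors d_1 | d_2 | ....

rank_ℚ(R)=3; free=4−3=1
SNF(R) diag = [2, 2, 2] → torsion [2, 2, 2]

Answer: M ≅ ℤ^1 ⊕ ℤ/2 ⊕ ℤ/2 ⊕ ℤ/2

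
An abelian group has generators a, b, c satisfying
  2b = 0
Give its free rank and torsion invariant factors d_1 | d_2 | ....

Answer: M ≅ ℤ^2 ⊕ ℤ/2

Derivation:
rank_ℚ(R)=1; free=3−1=2
SNF(R) diag = [2] → torsion [2]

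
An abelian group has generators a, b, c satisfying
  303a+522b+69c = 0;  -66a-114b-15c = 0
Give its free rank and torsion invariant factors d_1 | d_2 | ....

rank_ℚ(R)=2; free=3−2=1
SNF(R) diag = [3, 3] → torsion [3, 3]

Answer: M ≅ ℤ^1 ⊕ ℤ/3 ⊕ ℤ/3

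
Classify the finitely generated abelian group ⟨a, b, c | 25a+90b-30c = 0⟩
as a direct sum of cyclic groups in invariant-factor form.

Answer: M ≅ ℤ^2 ⊕ ℤ/5

Derivation:
rank_ℚ(R)=1; free=3−1=2
SNF(R) diag = [5] → torsion [5]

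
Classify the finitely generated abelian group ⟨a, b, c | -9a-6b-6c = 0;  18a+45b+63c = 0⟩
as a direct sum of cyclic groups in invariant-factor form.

Answer: M ≅ ℤ^1 ⊕ ℤ/3 ⊕ ℤ/9

Derivation:
rank_ℚ(R)=2; free=3−2=1
SNF(R) diag = [3, 9] → torsion [3, 9]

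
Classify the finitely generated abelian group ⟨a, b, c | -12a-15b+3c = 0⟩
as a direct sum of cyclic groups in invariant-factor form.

rank_ℚ(R)=1; free=3−1=2
SNF(R) diag = [3] → torsion [3]

Answer: M ≅ ℤ^2 ⊕ ℤ/3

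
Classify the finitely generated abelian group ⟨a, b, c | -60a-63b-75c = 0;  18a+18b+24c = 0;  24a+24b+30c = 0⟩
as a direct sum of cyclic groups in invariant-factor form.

Answer: M ≅ ℤ/3 ⊕ ℤ/6 ⊕ ℤ/6

Derivation:
rank_ℚ(R)=3; free=3−3=0
SNF(R) diag = [3, 6, 6] → torsion [3, 6, 6]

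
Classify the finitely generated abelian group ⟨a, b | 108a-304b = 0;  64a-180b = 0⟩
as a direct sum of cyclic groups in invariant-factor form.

Answer: M ≅ ℤ/4 ⊕ ℤ/4

Derivation:
rank_ℚ(R)=2; free=2−2=0
SNF(R) diag = [4, 4] → torsion [4, 4]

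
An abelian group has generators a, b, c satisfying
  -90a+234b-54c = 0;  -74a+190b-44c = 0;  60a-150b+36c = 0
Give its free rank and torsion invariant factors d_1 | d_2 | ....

Answer: M ≅ ℤ/2 ⊕ ℤ/6 ⊕ ℤ/18

Derivation:
rank_ℚ(R)=3; free=3−3=0
SNF(R) diag = [2, 6, 18] → torsion [2, 6, 18]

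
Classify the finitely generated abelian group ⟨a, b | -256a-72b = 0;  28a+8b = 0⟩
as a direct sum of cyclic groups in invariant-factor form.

Answer: M ≅ ℤ/4 ⊕ ℤ/8

Derivation:
rank_ℚ(R)=2; free=2−2=0
SNF(R) diag = [4, 8] → torsion [4, 8]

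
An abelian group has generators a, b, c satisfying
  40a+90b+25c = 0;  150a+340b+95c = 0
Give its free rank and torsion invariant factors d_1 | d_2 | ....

rank_ℚ(R)=2; free=3−2=1
SNF(R) diag = [5, 10] → torsion [5, 10]

Answer: M ≅ ℤ^1 ⊕ ℤ/5 ⊕ ℤ/10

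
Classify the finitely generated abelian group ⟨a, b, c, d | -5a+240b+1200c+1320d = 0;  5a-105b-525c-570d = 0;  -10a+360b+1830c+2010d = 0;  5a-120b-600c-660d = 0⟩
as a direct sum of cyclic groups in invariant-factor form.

rank_ℚ(R)=4; free=4−4=0
SNF(R) diag = [5, 15, 30, 60] → torsion [5, 15, 30, 60]

Answer: M ≅ ℤ/5 ⊕ ℤ/15 ⊕ ℤ/30 ⊕ ℤ/60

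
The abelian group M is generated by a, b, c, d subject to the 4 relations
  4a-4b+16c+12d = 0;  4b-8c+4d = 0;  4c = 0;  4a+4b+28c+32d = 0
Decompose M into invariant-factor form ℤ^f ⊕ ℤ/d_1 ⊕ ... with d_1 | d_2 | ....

rank_ℚ(R)=4; free=4−4=0
SNF(R) diag = [4, 4, 4, 12] → torsion [4, 4, 4, 12]

Answer: M ≅ ℤ/4 ⊕ ℤ/4 ⊕ ℤ/4 ⊕ ℤ/12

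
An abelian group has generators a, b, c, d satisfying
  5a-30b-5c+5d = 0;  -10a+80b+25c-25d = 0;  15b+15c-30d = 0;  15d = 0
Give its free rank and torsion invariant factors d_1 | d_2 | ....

rank_ℚ(R)=4; free=4−4=0
SNF(R) diag = [5, 5, 15, 15] → torsion [5, 5, 15, 15]

Answer: M ≅ ℤ/5 ⊕ ℤ/5 ⊕ ℤ/15 ⊕ ℤ/15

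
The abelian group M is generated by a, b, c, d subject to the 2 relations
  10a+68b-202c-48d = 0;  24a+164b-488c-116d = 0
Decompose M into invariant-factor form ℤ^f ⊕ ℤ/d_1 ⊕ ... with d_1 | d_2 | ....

rank_ℚ(R)=2; free=4−2=2
SNF(R) diag = [2, 4] → torsion [2, 4]

Answer: M ≅ ℤ^2 ⊕ ℤ/2 ⊕ ℤ/4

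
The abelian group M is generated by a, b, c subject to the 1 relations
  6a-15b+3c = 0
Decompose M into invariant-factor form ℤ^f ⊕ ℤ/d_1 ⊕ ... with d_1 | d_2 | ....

rank_ℚ(R)=1; free=3−1=2
SNF(R) diag = [3] → torsion [3]

Answer: M ≅ ℤ^2 ⊕ ℤ/3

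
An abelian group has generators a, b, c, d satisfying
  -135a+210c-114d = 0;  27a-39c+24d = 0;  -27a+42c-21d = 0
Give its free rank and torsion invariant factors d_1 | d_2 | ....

Answer: M ≅ ℤ^1 ⊕ ℤ/3 ⊕ ℤ/9 ⊕ ℤ/27

Derivation:
rank_ℚ(R)=3; free=4−3=1
SNF(R) diag = [3, 9, 27] → torsion [3, 9, 27]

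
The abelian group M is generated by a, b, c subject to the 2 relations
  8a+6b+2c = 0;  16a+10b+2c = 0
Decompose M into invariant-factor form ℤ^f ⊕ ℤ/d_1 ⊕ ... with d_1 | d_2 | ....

Answer: M ≅ ℤ^1 ⊕ ℤ/2 ⊕ ℤ/4

Derivation:
rank_ℚ(R)=2; free=3−2=1
SNF(R) diag = [2, 4] → torsion [2, 4]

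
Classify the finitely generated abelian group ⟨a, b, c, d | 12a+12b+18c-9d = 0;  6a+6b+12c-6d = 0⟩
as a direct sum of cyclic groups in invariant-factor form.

rank_ℚ(R)=2; free=4−2=2
SNF(R) diag = [3, 6] → torsion [3, 6]

Answer: M ≅ ℤ^2 ⊕ ℤ/3 ⊕ ℤ/6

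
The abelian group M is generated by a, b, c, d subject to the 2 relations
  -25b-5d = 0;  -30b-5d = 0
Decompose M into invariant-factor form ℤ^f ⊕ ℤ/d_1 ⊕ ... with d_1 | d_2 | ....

Answer: M ≅ ℤ^2 ⊕ ℤ/5 ⊕ ℤ/5

Derivation:
rank_ℚ(R)=2; free=4−2=2
SNF(R) diag = [5, 5] → torsion [5, 5]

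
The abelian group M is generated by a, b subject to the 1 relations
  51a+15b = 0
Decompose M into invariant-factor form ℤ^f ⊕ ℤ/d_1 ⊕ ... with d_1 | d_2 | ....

rank_ℚ(R)=1; free=2−1=1
SNF(R) diag = [3] → torsion [3]

Answer: M ≅ ℤ^1 ⊕ ℤ/3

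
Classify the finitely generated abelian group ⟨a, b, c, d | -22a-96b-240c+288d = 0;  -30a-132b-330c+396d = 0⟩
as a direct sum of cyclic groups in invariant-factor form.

Answer: M ≅ ℤ^2 ⊕ ℤ/2 ⊕ ℤ/6

Derivation:
rank_ℚ(R)=2; free=4−2=2
SNF(R) diag = [2, 6] → torsion [2, 6]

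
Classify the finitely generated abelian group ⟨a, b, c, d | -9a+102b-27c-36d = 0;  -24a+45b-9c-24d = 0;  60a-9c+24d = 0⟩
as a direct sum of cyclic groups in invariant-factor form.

Answer: M ≅ ℤ^1 ⊕ ℤ/3 ⊕ ℤ/3 ⊕ ℤ/9

Derivation:
rank_ℚ(R)=3; free=4−3=1
SNF(R) diag = [3, 3, 9] → torsion [3, 3, 9]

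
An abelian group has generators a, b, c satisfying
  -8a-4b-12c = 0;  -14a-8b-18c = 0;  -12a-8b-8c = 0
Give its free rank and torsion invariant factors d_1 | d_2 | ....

Answer: M ≅ ℤ/2 ⊕ ℤ/4 ⊕ ℤ/4

Derivation:
rank_ℚ(R)=3; free=3−3=0
SNF(R) diag = [2, 4, 4] → torsion [2, 4, 4]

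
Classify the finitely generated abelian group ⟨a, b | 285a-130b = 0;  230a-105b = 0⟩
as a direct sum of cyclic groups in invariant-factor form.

rank_ℚ(R)=2; free=2−2=0
SNF(R) diag = [5, 5] → torsion [5, 5]

Answer: M ≅ ℤ/5 ⊕ ℤ/5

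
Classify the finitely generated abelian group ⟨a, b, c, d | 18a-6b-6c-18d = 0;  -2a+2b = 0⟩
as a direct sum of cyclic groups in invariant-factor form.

Answer: M ≅ ℤ^2 ⊕ ℤ/2 ⊕ ℤ/6

Derivation:
rank_ℚ(R)=2; free=4−2=2
SNF(R) diag = [2, 6] → torsion [2, 6]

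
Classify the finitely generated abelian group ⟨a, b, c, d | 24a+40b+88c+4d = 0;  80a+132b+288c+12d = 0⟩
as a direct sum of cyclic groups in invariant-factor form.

rank_ℚ(R)=2; free=4−2=2
SNF(R) diag = [4, 4] → torsion [4, 4]

Answer: M ≅ ℤ^2 ⊕ ℤ/4 ⊕ ℤ/4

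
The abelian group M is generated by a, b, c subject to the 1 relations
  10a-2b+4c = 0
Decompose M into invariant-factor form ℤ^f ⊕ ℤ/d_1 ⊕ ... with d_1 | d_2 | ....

rank_ℚ(R)=1; free=3−1=2
SNF(R) diag = [2] → torsion [2]

Answer: M ≅ ℤ^2 ⊕ ℤ/2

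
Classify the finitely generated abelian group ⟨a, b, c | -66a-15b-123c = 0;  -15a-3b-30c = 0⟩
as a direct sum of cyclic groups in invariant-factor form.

Answer: M ≅ ℤ^1 ⊕ ℤ/3 ⊕ ℤ/9

Derivation:
rank_ℚ(R)=2; free=3−2=1
SNF(R) diag = [3, 9] → torsion [3, 9]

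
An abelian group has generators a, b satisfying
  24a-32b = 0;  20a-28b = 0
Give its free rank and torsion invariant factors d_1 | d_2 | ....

rank_ℚ(R)=2; free=2−2=0
SNF(R) diag = [4, 8] → torsion [4, 8]

Answer: M ≅ ℤ/4 ⊕ ℤ/8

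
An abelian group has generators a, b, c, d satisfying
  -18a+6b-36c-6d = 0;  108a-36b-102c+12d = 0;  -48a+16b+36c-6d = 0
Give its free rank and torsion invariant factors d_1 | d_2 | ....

Answer: M ≅ ℤ^1 ⊕ ℤ/2 ⊕ ℤ/6 ⊕ ℤ/6

Derivation:
rank_ℚ(R)=3; free=4−3=1
SNF(R) diag = [2, 6, 6] → torsion [2, 6, 6]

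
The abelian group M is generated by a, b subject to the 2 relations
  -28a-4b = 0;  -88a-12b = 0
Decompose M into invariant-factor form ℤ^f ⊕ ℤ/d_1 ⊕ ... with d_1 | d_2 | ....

Answer: M ≅ ℤ/4 ⊕ ℤ/4

Derivation:
rank_ℚ(R)=2; free=2−2=0
SNF(R) diag = [4, 4] → torsion [4, 4]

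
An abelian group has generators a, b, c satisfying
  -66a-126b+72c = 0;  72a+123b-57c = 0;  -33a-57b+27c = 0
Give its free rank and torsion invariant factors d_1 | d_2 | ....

Answer: M ≅ ℤ/3 ⊕ ℤ/3 ⊕ ℤ/6

Derivation:
rank_ℚ(R)=3; free=3−3=0
SNF(R) diag = [3, 3, 6] → torsion [3, 3, 6]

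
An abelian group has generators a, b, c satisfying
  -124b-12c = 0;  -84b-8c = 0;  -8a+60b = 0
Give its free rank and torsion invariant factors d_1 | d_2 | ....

Answer: M ≅ ℤ/4 ⊕ ℤ/4 ⊕ ℤ/8

Derivation:
rank_ℚ(R)=3; free=3−3=0
SNF(R) diag = [4, 4, 8] → torsion [4, 4, 8]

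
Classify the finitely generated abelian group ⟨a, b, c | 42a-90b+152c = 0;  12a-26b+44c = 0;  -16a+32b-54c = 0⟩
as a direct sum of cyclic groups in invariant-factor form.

Answer: M ≅ ℤ/2 ⊕ ℤ/2 ⊕ ℤ/2

Derivation:
rank_ℚ(R)=3; free=3−3=0
SNF(R) diag = [2, 2, 2] → torsion [2, 2, 2]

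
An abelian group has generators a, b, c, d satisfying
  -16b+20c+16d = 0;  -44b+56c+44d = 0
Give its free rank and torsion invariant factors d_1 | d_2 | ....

Answer: M ≅ ℤ^2 ⊕ ℤ/4 ⊕ ℤ/4

Derivation:
rank_ℚ(R)=2; free=4−2=2
SNF(R) diag = [4, 4] → torsion [4, 4]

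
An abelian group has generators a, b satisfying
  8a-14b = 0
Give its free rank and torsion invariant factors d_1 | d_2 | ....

rank_ℚ(R)=1; free=2−1=1
SNF(R) diag = [2] → torsion [2]

Answer: M ≅ ℤ^1 ⊕ ℤ/2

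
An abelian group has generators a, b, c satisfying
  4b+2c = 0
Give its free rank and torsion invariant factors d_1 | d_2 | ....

Answer: M ≅ ℤ^2 ⊕ ℤ/2

Derivation:
rank_ℚ(R)=1; free=3−1=2
SNF(R) diag = [2] → torsion [2]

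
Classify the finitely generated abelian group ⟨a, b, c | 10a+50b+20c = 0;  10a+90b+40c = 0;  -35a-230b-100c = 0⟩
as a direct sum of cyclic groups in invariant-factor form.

rank_ℚ(R)=3; free=3−3=0
SNF(R) diag = [5, 10, 20] → torsion [5, 10, 20]

Answer: M ≅ ℤ/5 ⊕ ℤ/10 ⊕ ℤ/20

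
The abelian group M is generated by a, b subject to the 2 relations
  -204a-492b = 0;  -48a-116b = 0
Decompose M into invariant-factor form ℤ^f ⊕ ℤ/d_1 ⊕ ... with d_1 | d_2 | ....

rank_ℚ(R)=2; free=2−2=0
SNF(R) diag = [4, 12] → torsion [4, 12]

Answer: M ≅ ℤ/4 ⊕ ℤ/12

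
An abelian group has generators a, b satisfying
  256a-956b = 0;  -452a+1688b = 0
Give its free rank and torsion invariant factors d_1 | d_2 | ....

rank_ℚ(R)=2; free=2−2=0
SNF(R) diag = [4, 4] → torsion [4, 4]

Answer: M ≅ ℤ/4 ⊕ ℤ/4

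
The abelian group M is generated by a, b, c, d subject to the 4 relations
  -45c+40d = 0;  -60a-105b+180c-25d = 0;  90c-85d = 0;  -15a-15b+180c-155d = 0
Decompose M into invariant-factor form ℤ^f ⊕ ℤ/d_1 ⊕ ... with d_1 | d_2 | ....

rank_ℚ(R)=4; free=4−4=0
SNF(R) diag = [5, 15, 45, 45] → torsion [5, 15, 45, 45]

Answer: M ≅ ℤ/5 ⊕ ℤ/15 ⊕ ℤ/45 ⊕ ℤ/45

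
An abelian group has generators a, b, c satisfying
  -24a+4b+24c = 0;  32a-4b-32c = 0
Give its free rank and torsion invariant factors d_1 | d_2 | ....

Answer: M ≅ ℤ^1 ⊕ ℤ/4 ⊕ ℤ/8

Derivation:
rank_ℚ(R)=2; free=3−2=1
SNF(R) diag = [4, 8] → torsion [4, 8]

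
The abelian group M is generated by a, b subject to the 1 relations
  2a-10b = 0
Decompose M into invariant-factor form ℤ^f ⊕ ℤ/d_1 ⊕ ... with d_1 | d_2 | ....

Answer: M ≅ ℤ^1 ⊕ ℤ/2

Derivation:
rank_ℚ(R)=1; free=2−1=1
SNF(R) diag = [2] → torsion [2]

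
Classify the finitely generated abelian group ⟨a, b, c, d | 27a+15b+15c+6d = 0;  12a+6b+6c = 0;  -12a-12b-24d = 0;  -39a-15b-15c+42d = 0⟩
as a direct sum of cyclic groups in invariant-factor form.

Answer: M ≅ ℤ/3 ⊕ ℤ/6 ⊕ ℤ/12 ⊕ ℤ/24

Derivation:
rank_ℚ(R)=4; free=4−4=0
SNF(R) diag = [3, 6, 12, 24] → torsion [3, 6, 12, 24]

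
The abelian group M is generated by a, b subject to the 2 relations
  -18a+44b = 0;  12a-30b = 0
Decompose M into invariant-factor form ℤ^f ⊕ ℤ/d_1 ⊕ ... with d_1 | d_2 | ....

rank_ℚ(R)=2; free=2−2=0
SNF(R) diag = [2, 6] → torsion [2, 6]

Answer: M ≅ ℤ/2 ⊕ ℤ/6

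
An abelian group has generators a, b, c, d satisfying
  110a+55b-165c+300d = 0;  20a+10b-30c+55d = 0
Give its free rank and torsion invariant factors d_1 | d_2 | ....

Answer: M ≅ ℤ^2 ⊕ ℤ/5 ⊕ ℤ/5

Derivation:
rank_ℚ(R)=2; free=4−2=2
SNF(R) diag = [5, 5] → torsion [5, 5]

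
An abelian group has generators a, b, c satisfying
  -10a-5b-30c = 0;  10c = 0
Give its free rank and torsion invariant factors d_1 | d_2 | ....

rank_ℚ(R)=2; free=3−2=1
SNF(R) diag = [5, 10] → torsion [5, 10]

Answer: M ≅ ℤ^1 ⊕ ℤ/5 ⊕ ℤ/10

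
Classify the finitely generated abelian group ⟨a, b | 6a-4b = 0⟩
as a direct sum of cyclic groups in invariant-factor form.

Answer: M ≅ ℤ^1 ⊕ ℤ/2

Derivation:
rank_ℚ(R)=1; free=2−1=1
SNF(R) diag = [2] → torsion [2]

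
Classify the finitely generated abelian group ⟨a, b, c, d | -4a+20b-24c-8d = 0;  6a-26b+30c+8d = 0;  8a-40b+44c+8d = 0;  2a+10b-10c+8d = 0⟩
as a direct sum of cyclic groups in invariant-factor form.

Answer: M ≅ ℤ/2 ⊕ ℤ/4 ⊕ ℤ/8 ⊕ ℤ/8

Derivation:
rank_ℚ(R)=4; free=4−4=0
SNF(R) diag = [2, 4, 8, 8] → torsion [2, 4, 8, 8]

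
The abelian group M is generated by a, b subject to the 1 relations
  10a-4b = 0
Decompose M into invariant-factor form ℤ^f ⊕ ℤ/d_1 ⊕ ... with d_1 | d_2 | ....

Answer: M ≅ ℤ^1 ⊕ ℤ/2

Derivation:
rank_ℚ(R)=1; free=2−1=1
SNF(R) diag = [2] → torsion [2]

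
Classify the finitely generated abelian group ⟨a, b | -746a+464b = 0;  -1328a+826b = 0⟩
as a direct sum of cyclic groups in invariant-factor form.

Answer: M ≅ ℤ/2 ⊕ ℤ/2

Derivation:
rank_ℚ(R)=2; free=2−2=0
SNF(R) diag = [2, 2] → torsion [2, 2]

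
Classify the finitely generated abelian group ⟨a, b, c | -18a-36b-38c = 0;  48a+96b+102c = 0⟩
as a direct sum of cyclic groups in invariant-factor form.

Answer: M ≅ ℤ^1 ⊕ ℤ/2 ⊕ ℤ/6

Derivation:
rank_ℚ(R)=2; free=3−2=1
SNF(R) diag = [2, 6] → torsion [2, 6]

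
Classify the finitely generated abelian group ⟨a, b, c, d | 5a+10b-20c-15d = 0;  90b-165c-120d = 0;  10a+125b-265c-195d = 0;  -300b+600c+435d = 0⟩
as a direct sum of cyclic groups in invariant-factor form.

Answer: M ≅ ℤ/5 ⊕ ℤ/15 ⊕ ℤ/15 ⊕ ℤ/45

Derivation:
rank_ℚ(R)=4; free=4−4=0
SNF(R) diag = [5, 15, 15, 45] → torsion [5, 15, 15, 45]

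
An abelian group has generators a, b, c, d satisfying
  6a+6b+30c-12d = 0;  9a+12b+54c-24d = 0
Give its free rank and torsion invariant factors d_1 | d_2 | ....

Answer: M ≅ ℤ^2 ⊕ ℤ/3 ⊕ ℤ/6

Derivation:
rank_ℚ(R)=2; free=4−2=2
SNF(R) diag = [3, 6] → torsion [3, 6]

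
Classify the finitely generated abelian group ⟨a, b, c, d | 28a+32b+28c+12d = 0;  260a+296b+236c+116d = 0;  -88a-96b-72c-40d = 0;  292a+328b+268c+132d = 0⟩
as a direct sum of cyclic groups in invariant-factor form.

Answer: M ≅ ℤ/4 ⊕ ℤ/8 ⊕ ℤ/16 ⊕ ℤ/16

Derivation:
rank_ℚ(R)=4; free=4−4=0
SNF(R) diag = [4, 8, 16, 16] → torsion [4, 8, 16, 16]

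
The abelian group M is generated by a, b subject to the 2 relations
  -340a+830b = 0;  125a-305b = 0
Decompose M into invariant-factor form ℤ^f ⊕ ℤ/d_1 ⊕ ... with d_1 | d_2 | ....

Answer: M ≅ ℤ/5 ⊕ ℤ/10

Derivation:
rank_ℚ(R)=2; free=2−2=0
SNF(R) diag = [5, 10] → torsion [5, 10]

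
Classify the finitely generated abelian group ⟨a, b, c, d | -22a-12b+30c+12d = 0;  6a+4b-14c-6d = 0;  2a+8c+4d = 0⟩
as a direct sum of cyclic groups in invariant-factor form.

Answer: M ≅ ℤ^1 ⊕ ℤ/2 ⊕ ℤ/2 ⊕ ℤ/2

Derivation:
rank_ℚ(R)=3; free=4−3=1
SNF(R) diag = [2, 2, 2] → torsion [2, 2, 2]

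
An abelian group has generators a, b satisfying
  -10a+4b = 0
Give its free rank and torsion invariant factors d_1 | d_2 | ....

Answer: M ≅ ℤ^1 ⊕ ℤ/2

Derivation:
rank_ℚ(R)=1; free=2−1=1
SNF(R) diag = [2] → torsion [2]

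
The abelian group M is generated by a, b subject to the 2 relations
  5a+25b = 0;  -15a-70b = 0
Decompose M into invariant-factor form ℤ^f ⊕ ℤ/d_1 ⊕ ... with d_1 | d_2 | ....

rank_ℚ(R)=2; free=2−2=0
SNF(R) diag = [5, 5] → torsion [5, 5]

Answer: M ≅ ℤ/5 ⊕ ℤ/5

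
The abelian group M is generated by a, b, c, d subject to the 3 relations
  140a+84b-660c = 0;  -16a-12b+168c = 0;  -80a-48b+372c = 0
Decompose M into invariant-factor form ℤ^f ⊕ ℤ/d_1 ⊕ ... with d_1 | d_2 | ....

Answer: M ≅ ℤ^1 ⊕ ℤ/4 ⊕ ℤ/12 ⊕ ℤ/36

Derivation:
rank_ℚ(R)=3; free=4−3=1
SNF(R) diag = [4, 12, 36] → torsion [4, 12, 36]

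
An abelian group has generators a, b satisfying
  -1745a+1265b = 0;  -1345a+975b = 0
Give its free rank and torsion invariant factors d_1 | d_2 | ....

rank_ℚ(R)=2; free=2−2=0
SNF(R) diag = [5, 10] → torsion [5, 10]

Answer: M ≅ ℤ/5 ⊕ ℤ/10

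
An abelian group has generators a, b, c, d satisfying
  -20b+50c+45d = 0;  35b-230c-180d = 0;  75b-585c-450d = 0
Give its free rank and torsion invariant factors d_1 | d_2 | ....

rank_ℚ(R)=3; free=4−3=1
SNF(R) diag = [5, 15, 45] → torsion [5, 15, 45]

Answer: M ≅ ℤ^1 ⊕ ℤ/5 ⊕ ℤ/15 ⊕ ℤ/45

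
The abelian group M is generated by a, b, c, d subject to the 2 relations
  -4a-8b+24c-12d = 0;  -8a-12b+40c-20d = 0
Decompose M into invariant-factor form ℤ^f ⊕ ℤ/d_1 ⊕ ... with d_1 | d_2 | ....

Answer: M ≅ ℤ^2 ⊕ ℤ/4 ⊕ ℤ/4

Derivation:
rank_ℚ(R)=2; free=4−2=2
SNF(R) diag = [4, 4] → torsion [4, 4]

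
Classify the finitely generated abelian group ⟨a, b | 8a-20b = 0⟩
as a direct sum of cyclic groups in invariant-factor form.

Answer: M ≅ ℤ^1 ⊕ ℤ/4

Derivation:
rank_ℚ(R)=1; free=2−1=1
SNF(R) diag = [4] → torsion [4]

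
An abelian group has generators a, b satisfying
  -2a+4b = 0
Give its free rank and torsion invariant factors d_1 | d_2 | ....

Answer: M ≅ ℤ^1 ⊕ ℤ/2

Derivation:
rank_ℚ(R)=1; free=2−1=1
SNF(R) diag = [2] → torsion [2]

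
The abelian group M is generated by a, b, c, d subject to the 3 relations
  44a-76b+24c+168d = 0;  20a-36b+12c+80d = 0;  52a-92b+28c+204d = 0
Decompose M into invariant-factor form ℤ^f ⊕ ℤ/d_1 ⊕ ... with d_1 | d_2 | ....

rank_ℚ(R)=3; free=4−3=1
SNF(R) diag = [4, 4, 4] → torsion [4, 4, 4]

Answer: M ≅ ℤ^1 ⊕ ℤ/4 ⊕ ℤ/4 ⊕ ℤ/4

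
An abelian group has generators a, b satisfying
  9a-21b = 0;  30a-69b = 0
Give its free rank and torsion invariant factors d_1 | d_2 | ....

Answer: M ≅ ℤ/3 ⊕ ℤ/3

Derivation:
rank_ℚ(R)=2; free=2−2=0
SNF(R) diag = [3, 3] → torsion [3, 3]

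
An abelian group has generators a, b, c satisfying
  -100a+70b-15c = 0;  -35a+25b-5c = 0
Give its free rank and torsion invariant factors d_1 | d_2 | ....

rank_ℚ(R)=2; free=3−2=1
SNF(R) diag = [5, 5] → torsion [5, 5]

Answer: M ≅ ℤ^1 ⊕ ℤ/5 ⊕ ℤ/5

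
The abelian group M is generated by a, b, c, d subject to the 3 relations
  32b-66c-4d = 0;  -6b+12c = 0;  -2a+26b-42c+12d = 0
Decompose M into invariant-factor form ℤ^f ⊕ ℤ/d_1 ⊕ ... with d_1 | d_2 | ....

rank_ℚ(R)=3; free=4−3=1
SNF(R) diag = [2, 2, 6] → torsion [2, 2, 6]

Answer: M ≅ ℤ^1 ⊕ ℤ/2 ⊕ ℤ/2 ⊕ ℤ/6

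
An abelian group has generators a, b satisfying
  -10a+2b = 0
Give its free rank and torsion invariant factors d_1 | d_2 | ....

Answer: M ≅ ℤ^1 ⊕ ℤ/2

Derivation:
rank_ℚ(R)=1; free=2−1=1
SNF(R) diag = [2] → torsion [2]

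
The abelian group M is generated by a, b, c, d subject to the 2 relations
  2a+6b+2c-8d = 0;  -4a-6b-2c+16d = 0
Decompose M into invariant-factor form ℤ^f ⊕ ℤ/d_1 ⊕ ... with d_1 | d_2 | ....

rank_ℚ(R)=2; free=4−2=2
SNF(R) diag = [2, 2] → torsion [2, 2]

Answer: M ≅ ℤ^2 ⊕ ℤ/2 ⊕ ℤ/2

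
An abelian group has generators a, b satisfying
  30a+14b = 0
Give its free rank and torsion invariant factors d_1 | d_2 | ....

Answer: M ≅ ℤ^1 ⊕ ℤ/2

Derivation:
rank_ℚ(R)=1; free=2−1=1
SNF(R) diag = [2] → torsion [2]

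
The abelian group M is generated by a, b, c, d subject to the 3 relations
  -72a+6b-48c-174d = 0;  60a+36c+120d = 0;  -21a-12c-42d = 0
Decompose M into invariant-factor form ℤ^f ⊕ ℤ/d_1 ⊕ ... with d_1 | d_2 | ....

Answer: M ≅ ℤ^1 ⊕ ℤ/3 ⊕ ℤ/6 ⊕ ℤ/12

Derivation:
rank_ℚ(R)=3; free=4−3=1
SNF(R) diag = [3, 6, 12] → torsion [3, 6, 12]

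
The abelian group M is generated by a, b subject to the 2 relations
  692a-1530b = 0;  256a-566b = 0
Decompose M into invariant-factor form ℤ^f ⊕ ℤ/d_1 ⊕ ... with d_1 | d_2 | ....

Answer: M ≅ ℤ/2 ⊕ ℤ/4

Derivation:
rank_ℚ(R)=2; free=2−2=0
SNF(R) diag = [2, 4] → torsion [2, 4]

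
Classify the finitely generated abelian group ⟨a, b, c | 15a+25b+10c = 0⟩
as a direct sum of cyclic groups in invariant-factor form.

Answer: M ≅ ℤ^2 ⊕ ℤ/5

Derivation:
rank_ℚ(R)=1; free=3−1=2
SNF(R) diag = [5] → torsion [5]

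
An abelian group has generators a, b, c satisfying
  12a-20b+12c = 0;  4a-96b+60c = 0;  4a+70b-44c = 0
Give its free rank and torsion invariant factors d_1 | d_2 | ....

rank_ℚ(R)=3; free=3−3=0
SNF(R) diag = [2, 4, 8] → torsion [2, 4, 8]

Answer: M ≅ ℤ/2 ⊕ ℤ/4 ⊕ ℤ/8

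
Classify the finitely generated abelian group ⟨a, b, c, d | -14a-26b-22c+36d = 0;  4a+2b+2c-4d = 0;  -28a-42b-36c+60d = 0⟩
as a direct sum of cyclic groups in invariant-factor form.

Answer: M ≅ ℤ^1 ⊕ ℤ/2 ⊕ ℤ/2 ⊕ ℤ/2

Derivation:
rank_ℚ(R)=3; free=4−3=1
SNF(R) diag = [2, 2, 2] → torsion [2, 2, 2]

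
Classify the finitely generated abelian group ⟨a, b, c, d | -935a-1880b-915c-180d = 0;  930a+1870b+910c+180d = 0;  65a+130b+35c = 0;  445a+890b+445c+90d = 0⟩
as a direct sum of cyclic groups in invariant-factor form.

rank_ℚ(R)=4; free=4−4=0
SNF(R) diag = [5, 10, 30, 90] → torsion [5, 10, 30, 90]

Answer: M ≅ ℤ/5 ⊕ ℤ/10 ⊕ ℤ/30 ⊕ ℤ/90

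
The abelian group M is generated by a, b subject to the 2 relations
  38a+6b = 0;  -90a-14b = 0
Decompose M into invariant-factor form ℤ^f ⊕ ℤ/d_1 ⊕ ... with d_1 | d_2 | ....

rank_ℚ(R)=2; free=2−2=0
SNF(R) diag = [2, 4] → torsion [2, 4]

Answer: M ≅ ℤ/2 ⊕ ℤ/4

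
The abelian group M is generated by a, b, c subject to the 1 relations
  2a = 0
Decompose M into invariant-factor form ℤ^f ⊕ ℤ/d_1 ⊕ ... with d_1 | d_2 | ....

Answer: M ≅ ℤ^2 ⊕ ℤ/2

Derivation:
rank_ℚ(R)=1; free=3−1=2
SNF(R) diag = [2] → torsion [2]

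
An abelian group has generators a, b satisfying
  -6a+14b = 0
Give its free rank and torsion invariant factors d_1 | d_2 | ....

Answer: M ≅ ℤ^1 ⊕ ℤ/2

Derivation:
rank_ℚ(R)=1; free=2−1=1
SNF(R) diag = [2] → torsion [2]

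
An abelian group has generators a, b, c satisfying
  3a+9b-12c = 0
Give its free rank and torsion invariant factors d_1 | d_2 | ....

rank_ℚ(R)=1; free=3−1=2
SNF(R) diag = [3] → torsion [3]

Answer: M ≅ ℤ^2 ⊕ ℤ/3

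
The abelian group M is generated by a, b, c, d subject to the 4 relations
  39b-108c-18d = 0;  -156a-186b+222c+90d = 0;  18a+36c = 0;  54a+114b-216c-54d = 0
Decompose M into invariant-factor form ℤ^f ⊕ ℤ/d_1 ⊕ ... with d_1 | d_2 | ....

rank_ℚ(R)=4; free=4−4=0
SNF(R) diag = [3, 6, 18, 18] → torsion [3, 6, 18, 18]

Answer: M ≅ ℤ/3 ⊕ ℤ/6 ⊕ ℤ/18 ⊕ ℤ/18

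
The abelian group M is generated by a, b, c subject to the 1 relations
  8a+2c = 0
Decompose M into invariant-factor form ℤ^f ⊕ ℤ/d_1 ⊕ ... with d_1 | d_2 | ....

rank_ℚ(R)=1; free=3−1=2
SNF(R) diag = [2] → torsion [2]

Answer: M ≅ ℤ^2 ⊕ ℤ/2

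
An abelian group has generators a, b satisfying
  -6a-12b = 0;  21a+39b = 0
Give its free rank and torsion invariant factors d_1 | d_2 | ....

Answer: M ≅ ℤ/3 ⊕ ℤ/6

Derivation:
rank_ℚ(R)=2; free=2−2=0
SNF(R) diag = [3, 6] → torsion [3, 6]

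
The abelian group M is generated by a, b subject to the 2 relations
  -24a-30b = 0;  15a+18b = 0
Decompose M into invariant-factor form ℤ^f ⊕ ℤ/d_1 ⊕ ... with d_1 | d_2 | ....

Answer: M ≅ ℤ/3 ⊕ ℤ/6

Derivation:
rank_ℚ(R)=2; free=2−2=0
SNF(R) diag = [3, 6] → torsion [3, 6]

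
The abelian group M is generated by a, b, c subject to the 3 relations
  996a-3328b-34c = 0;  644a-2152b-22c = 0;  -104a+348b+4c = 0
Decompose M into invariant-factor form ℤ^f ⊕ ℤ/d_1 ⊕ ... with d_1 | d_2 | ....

Answer: M ≅ ℤ/2 ⊕ ℤ/4 ⊕ ℤ/8

Derivation:
rank_ℚ(R)=3; free=3−3=0
SNF(R) diag = [2, 4, 8] → torsion [2, 4, 8]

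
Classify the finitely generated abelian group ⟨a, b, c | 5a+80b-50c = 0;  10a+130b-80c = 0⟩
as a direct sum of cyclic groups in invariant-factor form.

Answer: M ≅ ℤ^1 ⊕ ℤ/5 ⊕ ℤ/10

Derivation:
rank_ℚ(R)=2; free=3−2=1
SNF(R) diag = [5, 10] → torsion [5, 10]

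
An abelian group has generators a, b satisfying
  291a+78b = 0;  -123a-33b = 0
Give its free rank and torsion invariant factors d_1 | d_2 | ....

rank_ℚ(R)=2; free=2−2=0
SNF(R) diag = [3, 3] → torsion [3, 3]

Answer: M ≅ ℤ/3 ⊕ ℤ/3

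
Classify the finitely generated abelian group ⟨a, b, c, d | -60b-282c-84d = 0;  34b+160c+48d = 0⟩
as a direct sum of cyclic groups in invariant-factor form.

rank_ℚ(R)=2; free=4−2=2
SNF(R) diag = [2, 6] → torsion [2, 6]

Answer: M ≅ ℤ^2 ⊕ ℤ/2 ⊕ ℤ/6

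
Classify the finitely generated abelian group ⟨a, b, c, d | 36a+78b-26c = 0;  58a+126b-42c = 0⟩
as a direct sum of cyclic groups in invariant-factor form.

Answer: M ≅ ℤ^2 ⊕ ℤ/2 ⊕ ℤ/2

Derivation:
rank_ℚ(R)=2; free=4−2=2
SNF(R) diag = [2, 2] → torsion [2, 2]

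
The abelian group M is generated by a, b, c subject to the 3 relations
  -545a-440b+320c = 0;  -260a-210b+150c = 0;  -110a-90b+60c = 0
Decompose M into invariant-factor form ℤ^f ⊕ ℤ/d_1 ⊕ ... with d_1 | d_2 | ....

rank_ℚ(R)=3; free=3−3=0
SNF(R) diag = [5, 10, 30] → torsion [5, 10, 30]

Answer: M ≅ ℤ/5 ⊕ ℤ/10 ⊕ ℤ/30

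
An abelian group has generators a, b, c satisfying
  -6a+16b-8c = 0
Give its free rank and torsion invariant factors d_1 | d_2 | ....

Answer: M ≅ ℤ^2 ⊕ ℤ/2

Derivation:
rank_ℚ(R)=1; free=3−1=2
SNF(R) diag = [2] → torsion [2]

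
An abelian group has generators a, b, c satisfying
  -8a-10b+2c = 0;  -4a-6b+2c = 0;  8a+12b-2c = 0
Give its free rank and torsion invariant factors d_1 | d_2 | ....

Answer: M ≅ ℤ/2 ⊕ ℤ/2 ⊕ ℤ/4

Derivation:
rank_ℚ(R)=3; free=3−3=0
SNF(R) diag = [2, 2, 4] → torsion [2, 2, 4]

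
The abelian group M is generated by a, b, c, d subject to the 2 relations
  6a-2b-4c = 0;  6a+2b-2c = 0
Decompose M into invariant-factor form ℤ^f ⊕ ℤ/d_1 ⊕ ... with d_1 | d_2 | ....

rank_ℚ(R)=2; free=4−2=2
SNF(R) diag = [2, 6] → torsion [2, 6]

Answer: M ≅ ℤ^2 ⊕ ℤ/2 ⊕ ℤ/6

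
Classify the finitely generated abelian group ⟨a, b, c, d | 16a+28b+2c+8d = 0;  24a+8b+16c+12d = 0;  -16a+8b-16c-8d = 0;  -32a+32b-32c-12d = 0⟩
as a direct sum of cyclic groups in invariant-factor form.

Answer: M ≅ ℤ/2 ⊕ ℤ/4 ⊕ ℤ/8 ⊕ ℤ/8

Derivation:
rank_ℚ(R)=4; free=4−4=0
SNF(R) diag = [2, 4, 8, 8] → torsion [2, 4, 8, 8]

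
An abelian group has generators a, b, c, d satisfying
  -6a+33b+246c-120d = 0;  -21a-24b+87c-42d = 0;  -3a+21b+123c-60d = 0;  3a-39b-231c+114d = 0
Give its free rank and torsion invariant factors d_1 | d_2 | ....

rank_ℚ(R)=4; free=4−4=0
SNF(R) diag = [3, 9, 18, 54] → torsion [3, 9, 18, 54]

Answer: M ≅ ℤ/3 ⊕ ℤ/9 ⊕ ℤ/18 ⊕ ℤ/54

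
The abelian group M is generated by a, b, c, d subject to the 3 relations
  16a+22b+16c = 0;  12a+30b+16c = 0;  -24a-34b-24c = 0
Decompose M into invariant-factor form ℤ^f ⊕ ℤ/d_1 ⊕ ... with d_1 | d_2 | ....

rank_ℚ(R)=3; free=4−3=1
SNF(R) diag = [2, 4, 8] → torsion [2, 4, 8]

Answer: M ≅ ℤ^1 ⊕ ℤ/2 ⊕ ℤ/4 ⊕ ℤ/8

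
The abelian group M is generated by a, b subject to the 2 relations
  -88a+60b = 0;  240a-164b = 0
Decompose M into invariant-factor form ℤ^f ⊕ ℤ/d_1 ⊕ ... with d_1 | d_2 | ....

rank_ℚ(R)=2; free=2−2=0
SNF(R) diag = [4, 8] → torsion [4, 8]

Answer: M ≅ ℤ/4 ⊕ ℤ/8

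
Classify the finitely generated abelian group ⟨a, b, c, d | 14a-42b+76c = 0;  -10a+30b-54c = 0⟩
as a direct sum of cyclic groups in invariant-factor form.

rank_ℚ(R)=2; free=4−2=2
SNF(R) diag = [2, 2] → torsion [2, 2]

Answer: M ≅ ℤ^2 ⊕ ℤ/2 ⊕ ℤ/2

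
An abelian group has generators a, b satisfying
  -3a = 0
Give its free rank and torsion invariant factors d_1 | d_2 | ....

Answer: M ≅ ℤ^1 ⊕ ℤ/3

Derivation:
rank_ℚ(R)=1; free=2−1=1
SNF(R) diag = [3] → torsion [3]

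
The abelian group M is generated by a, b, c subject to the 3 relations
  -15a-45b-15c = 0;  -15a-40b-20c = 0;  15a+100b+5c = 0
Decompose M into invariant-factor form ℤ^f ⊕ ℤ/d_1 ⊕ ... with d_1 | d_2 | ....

Answer: M ≅ ℤ/5 ⊕ ℤ/15 ⊕ ℤ/45

Derivation:
rank_ℚ(R)=3; free=3−3=0
SNF(R) diag = [5, 15, 45] → torsion [5, 15, 45]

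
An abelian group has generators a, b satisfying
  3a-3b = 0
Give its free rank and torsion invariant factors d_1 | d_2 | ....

Answer: M ≅ ℤ^1 ⊕ ℤ/3

Derivation:
rank_ℚ(R)=1; free=2−1=1
SNF(R) diag = [3] → torsion [3]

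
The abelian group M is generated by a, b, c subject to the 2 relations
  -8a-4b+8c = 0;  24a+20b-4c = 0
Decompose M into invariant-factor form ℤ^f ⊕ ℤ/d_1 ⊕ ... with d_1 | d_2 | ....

rank_ℚ(R)=2; free=3−2=1
SNF(R) diag = [4, 4] → torsion [4, 4]

Answer: M ≅ ℤ^1 ⊕ ℤ/4 ⊕ ℤ/4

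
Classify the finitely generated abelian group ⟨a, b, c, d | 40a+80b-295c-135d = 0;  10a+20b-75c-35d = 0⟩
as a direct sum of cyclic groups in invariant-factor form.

rank_ℚ(R)=2; free=4−2=2
SNF(R) diag = [5, 10] → torsion [5, 10]

Answer: M ≅ ℤ^2 ⊕ ℤ/5 ⊕ ℤ/10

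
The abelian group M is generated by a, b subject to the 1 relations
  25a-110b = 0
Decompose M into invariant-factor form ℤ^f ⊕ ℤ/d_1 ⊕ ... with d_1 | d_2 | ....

rank_ℚ(R)=1; free=2−1=1
SNF(R) diag = [5] → torsion [5]

Answer: M ≅ ℤ^1 ⊕ ℤ/5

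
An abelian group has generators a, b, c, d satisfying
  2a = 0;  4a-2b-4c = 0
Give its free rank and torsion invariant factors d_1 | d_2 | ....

Answer: M ≅ ℤ^2 ⊕ ℤ/2 ⊕ ℤ/2

Derivation:
rank_ℚ(R)=2; free=4−2=2
SNF(R) diag = [2, 2] → torsion [2, 2]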